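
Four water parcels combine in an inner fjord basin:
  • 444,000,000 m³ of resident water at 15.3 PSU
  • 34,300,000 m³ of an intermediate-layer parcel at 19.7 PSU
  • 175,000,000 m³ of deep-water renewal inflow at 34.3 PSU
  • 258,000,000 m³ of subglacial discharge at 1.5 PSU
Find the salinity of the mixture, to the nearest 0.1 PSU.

15.2 PSU

Conserving salt mass:
salt = 444,000,000×15.3 + 34,300,000×19.7 + 175,000,000×34.3 + 258,000,000×1.5 = 6,793,200,000 + 675,710,000 + 6,002,500,000 + 387,000,000 = 13,858,410,000
volume = 444,000,000 + 34,300,000 + 175,000,000 + 258,000,000 = 911,300,000 m³
S = 13,858,410,000 / 911,300,000 = 15.207 PSU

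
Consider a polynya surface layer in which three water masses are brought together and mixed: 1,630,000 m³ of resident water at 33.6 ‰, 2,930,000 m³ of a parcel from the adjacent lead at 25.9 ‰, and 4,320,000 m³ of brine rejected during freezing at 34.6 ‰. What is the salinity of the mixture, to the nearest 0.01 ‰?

31.55 ‰

Mass of salt is conserved:
salt = 1,630,000×33.6 + 2,930,000×25.9 + 4,320,000×34.6 = 54,768,000 + 75,887,000 + 149,472,000 = 280,127,000
volume = 1,630,000 + 2,930,000 + 4,320,000 = 8,880,000 m³
S = 280,127,000 / 8,880,000 = 31.5458 ‰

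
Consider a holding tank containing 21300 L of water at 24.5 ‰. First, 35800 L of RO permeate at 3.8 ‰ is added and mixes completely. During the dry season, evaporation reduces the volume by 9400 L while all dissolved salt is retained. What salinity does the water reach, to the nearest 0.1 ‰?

13.8 ‰

After mixing: salt = 21,300×24.5 + 35,800×3.8 = 657,890; volume = 57,100 L
After evaporation: salt unchanged = 657,890; volume = 57,100 − 9,400 = 47,700 L
S = 657,890 / 47,700 = 13.7922 ‰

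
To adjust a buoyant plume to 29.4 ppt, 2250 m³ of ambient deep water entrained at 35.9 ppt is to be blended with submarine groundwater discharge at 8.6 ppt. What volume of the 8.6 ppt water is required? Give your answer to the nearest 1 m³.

703 m³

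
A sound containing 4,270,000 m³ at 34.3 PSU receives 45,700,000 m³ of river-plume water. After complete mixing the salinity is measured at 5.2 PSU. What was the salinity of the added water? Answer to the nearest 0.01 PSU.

2.48 PSU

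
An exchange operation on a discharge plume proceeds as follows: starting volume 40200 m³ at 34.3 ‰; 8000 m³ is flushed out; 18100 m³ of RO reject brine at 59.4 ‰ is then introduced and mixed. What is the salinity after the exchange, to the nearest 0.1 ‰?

Remaining after removal: 32,200 m³ at 34.3 ‰ (salt = 1,104,460)
After addition: salt = 1,104,460 + 18,100×59.4 = 2,179,600; volume = 50,300 m³
S = 2,179,600 / 50,300 = 43.332 ‰

43.3 ‰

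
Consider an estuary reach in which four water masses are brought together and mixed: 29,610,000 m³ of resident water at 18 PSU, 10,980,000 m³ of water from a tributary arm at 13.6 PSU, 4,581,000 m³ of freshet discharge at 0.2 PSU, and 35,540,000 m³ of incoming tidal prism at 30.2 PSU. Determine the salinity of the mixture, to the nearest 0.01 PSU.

By conservation of dissolved salt,
salt = 29,610,000×18 + 10,980,000×13.6 + 4,581,000×0.2 + 35,540,000×30.2 = 532,980,000 + 149,328,000 + 916,200 + 1,073,308,000 = 1,756,532,200
volume = 29,610,000 + 10,980,000 + 4,581,000 + 35,540,000 = 80,711,000 m³
S = 1,756,532,200 / 80,711,000 = 21.7632 PSU

21.76 PSU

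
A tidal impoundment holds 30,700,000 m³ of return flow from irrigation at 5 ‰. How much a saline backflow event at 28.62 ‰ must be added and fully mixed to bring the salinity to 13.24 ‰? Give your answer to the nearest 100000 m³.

16400000 m³

Salt balance: 30,700,000×5 + V×28.62 = (30,700,000+V)×13.24
153,500,000 + 28.62V = 406,468,000 + 13.24V
252,968,000 = 15.38V
V = 16,447,854.36 m³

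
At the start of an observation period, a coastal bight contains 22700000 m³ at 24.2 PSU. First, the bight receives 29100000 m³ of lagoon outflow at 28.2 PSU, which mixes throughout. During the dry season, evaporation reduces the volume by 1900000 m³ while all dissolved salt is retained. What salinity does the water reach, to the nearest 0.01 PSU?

27.45 PSU

After mixing: salt = 22,700,000×24.2 + 29,100,000×28.2 = 1,369,960,000; volume = 51,800,000 m³
After evaporation: salt unchanged = 1,369,960,000; volume = 51,800,000 − 1,900,000 = 49,900,000 m³
S = 1,369,960,000 / 49,900,000 = 27.4541 PSU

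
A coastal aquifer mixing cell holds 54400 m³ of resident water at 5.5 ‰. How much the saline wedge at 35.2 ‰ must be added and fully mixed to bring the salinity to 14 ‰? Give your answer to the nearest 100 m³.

Salt balance: 54,400×5.5 + V×35.2 = (54,400+V)×14
299,200 + 35.2V = 761,600 + 14V
462,400 = 21.2V
V = 21,811.32 m³

21800 m³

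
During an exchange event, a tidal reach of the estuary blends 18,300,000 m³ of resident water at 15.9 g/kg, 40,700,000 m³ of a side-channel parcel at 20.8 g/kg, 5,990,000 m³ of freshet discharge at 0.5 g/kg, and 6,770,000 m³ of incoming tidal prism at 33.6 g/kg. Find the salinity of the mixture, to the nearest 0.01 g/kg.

19.06 g/kg

Salt balance:
salt = 18,300,000×15.9 + 40,700,000×20.8 + 5,990,000×0.5 + 6,770,000×33.6 = 290,970,000 + 846,560,000 + 2,995,000 + 227,472,000 = 1,367,997,000
volume = 18,300,000 + 40,700,000 + 5,990,000 + 6,770,000 = 71,760,000 m³
S = 1,367,997,000 / 71,760,000 = 19.0635 g/kg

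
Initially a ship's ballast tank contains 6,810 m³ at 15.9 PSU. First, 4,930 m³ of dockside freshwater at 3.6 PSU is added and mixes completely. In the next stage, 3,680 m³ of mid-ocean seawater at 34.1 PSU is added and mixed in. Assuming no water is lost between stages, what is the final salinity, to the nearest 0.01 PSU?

16.31 PSU

Conserving salt mass:
Initial salt = 6,810×15.9 = 108,279
After stage 1: salt = 108,279 + 4,930×3.6 = 126,027; volume = 11,740 m³; S = 10.735 PSU
After stage 2: salt = 126,027 + 3,680×34.1 = 251,515; volume = 15,420 m³
S = 251,515 / 15,420 = 16.311 PSU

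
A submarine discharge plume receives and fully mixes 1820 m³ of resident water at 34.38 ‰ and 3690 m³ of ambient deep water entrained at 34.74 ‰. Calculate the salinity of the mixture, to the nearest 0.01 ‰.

Total salt / total volume:
salt = 1,820×34.38 + 3,690×34.74 = 62,571.6 + 128,190.6 = 190,762.2
volume = 1,820 + 3,690 = 5,510 m³
S = 190,762.2 / 5,510 = 34.6211 ‰

34.62 ‰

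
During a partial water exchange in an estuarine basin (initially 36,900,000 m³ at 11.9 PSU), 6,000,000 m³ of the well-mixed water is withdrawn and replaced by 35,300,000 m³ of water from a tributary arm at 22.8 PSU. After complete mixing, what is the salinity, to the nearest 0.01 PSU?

Remaining after removal: 30,900,000 m³ at 11.9 PSU (salt = 367,710,000)
After addition: salt = 367,710,000 + 35,300,000×22.8 = 1,172,550,000; volume = 66,200,000 m³
S = 1,172,550,000 / 66,200,000 = 17.7122 PSU

17.71 PSU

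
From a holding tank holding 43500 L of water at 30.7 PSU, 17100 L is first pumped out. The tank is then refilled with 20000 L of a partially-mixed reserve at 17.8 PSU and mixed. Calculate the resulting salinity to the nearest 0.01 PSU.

25.14 PSU

Remaining after removal: 26,400 L at 30.7 PSU (salt = 810,480)
After addition: salt = 810,480 + 20,000×17.8 = 1,166,480; volume = 46,400 L
S = 1,166,480 / 46,400 = 25.1397 PSU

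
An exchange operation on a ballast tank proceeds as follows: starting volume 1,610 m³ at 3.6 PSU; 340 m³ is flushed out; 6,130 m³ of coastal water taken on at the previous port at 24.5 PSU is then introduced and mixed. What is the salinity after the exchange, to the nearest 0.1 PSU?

20.9 PSU

Remaining after removal: 1,270 m³ at 3.6 PSU (salt = 4,572)
After addition: salt = 4,572 + 6,130×24.5 = 154,757; volume = 7,400 m³
S = 154,757 / 7,400 = 20.9131 PSU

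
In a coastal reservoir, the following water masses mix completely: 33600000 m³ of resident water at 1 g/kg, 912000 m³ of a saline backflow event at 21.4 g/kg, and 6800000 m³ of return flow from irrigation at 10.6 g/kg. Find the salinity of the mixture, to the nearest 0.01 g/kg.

3.03 g/kg

Salt balance:
salt = 33,600,000×1 + 912,000×21.4 + 6,800,000×10.6 = 33,600,000 + 19,516,800 + 72,080,000 = 125,196,800
volume = 33,600,000 + 912,000 + 6,800,000 = 41,312,000 m³
S = 125,196,800 / 41,312,000 = 3.0305 g/kg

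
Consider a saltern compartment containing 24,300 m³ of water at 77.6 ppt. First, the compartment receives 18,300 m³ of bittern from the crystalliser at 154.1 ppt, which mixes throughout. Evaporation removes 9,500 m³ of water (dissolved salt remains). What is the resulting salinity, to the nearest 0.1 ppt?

142.2 ppt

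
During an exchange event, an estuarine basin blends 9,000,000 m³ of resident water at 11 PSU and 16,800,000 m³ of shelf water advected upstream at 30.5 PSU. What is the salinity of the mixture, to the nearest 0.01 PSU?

Salt balance:
salt = 9,000,000×11 + 16,800,000×30.5 = 99,000,000 + 512,400,000 = 611,400,000
volume = 9,000,000 + 16,800,000 = 25,800,000 m³
S = 611,400,000 / 25,800,000 = 23.6977 PSU

23.70 PSU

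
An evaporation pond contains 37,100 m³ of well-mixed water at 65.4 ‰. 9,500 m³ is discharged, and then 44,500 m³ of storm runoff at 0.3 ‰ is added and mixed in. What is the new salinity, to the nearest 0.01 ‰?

Remaining after removal: 27,600 m³ at 65.4 ‰ (salt = 1,805,040)
After addition: salt = 1,805,040 + 44,500×0.3 = 1,818,390; volume = 72,100 m³
S = 1,818,390 / 72,100 = 25.2204 ‰

25.22 ‰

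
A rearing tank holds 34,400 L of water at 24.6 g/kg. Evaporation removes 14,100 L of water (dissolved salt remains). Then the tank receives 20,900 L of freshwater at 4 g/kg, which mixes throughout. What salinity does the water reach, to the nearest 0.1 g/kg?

22.6 g/kg

After evaporation: salt = 34,400×24.6 = 846,240; volume = 34,400 − 14,100 = 20,300 L
After mixing: salt = 846,240 + 20,900×4 = 929,840; volume = 20,300 + 20,900 = 41,200 L
S = 929,840 / 41,200 = 22.5689 g/kg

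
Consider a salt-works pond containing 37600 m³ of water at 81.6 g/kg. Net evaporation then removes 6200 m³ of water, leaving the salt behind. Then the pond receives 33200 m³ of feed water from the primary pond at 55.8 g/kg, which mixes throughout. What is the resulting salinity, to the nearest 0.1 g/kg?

After evaporation: salt = 37,600×81.6 = 3,068,160; volume = 37,600 − 6,200 = 31,400 m³
After mixing: salt = 3,068,160 + 33,200×55.8 = 4,920,720; volume = 31,400 + 33,200 = 64,600 m³
S = 4,920,720 / 64,600 = 76.1721 g/kg

76.2 g/kg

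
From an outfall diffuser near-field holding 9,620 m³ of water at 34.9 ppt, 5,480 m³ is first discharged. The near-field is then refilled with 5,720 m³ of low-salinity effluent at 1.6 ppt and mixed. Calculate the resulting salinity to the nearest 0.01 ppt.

Remaining after removal: 4,140 m³ at 34.9 ppt (salt = 144,486)
After addition: salt = 144,486 + 5,720×1.6 = 153,638; volume = 9,860 m³
S = 153,638 / 9,860 = 15.5819 ppt

15.58 ppt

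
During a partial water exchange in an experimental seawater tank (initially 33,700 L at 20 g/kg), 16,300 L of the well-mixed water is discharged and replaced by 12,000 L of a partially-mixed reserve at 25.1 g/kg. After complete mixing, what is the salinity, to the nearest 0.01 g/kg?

Remaining after removal: 17,400 L at 20 g/kg (salt = 348,000)
After addition: salt = 348,000 + 12,000×25.1 = 649,200; volume = 29,400 L
S = 649,200 / 29,400 = 22.0816 g/kg

22.08 g/kg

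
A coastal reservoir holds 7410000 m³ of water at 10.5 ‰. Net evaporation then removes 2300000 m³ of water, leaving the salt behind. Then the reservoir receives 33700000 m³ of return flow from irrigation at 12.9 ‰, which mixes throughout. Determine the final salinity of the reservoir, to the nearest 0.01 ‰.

After evaporation: salt = 7,410,000×10.5 = 77,805,000; volume = 7,410,000 − 2,300,000 = 5,110,000 m³
After mixing: salt = 77,805,000 + 33,700,000×12.9 = 512,535,000; volume = 5,110,000 + 33,700,000 = 38,810,000 m³
S = 512,535,000 / 38,810,000 = 13.2063 ‰

13.21 ‰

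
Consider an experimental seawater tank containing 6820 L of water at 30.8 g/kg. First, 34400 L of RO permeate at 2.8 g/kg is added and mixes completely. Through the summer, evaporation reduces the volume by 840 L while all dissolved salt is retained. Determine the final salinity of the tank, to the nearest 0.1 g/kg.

After mixing: salt = 6,820×30.8 + 34,400×2.8 = 306,376; volume = 41,220 L
After evaporation: salt unchanged = 306,376; volume = 41,220 − 840 = 40,380 L
S = 306,376 / 40,380 = 7.5873 g/kg

7.6 g/kg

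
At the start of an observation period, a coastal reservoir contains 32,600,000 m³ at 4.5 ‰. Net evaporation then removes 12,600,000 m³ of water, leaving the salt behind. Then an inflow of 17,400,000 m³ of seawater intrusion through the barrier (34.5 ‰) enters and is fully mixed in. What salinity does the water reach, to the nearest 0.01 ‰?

19.97 ‰

After evaporation: salt = 32,600,000×4.5 = 146,700,000; volume = 32,600,000 − 12,600,000 = 20,000,000 m³
After mixing: salt = 146,700,000 + 17,400,000×34.5 = 747,000,000; volume = 20,000,000 + 17,400,000 = 37,400,000 m³
S = 747,000,000 / 37,400,000 = 19.9733 ‰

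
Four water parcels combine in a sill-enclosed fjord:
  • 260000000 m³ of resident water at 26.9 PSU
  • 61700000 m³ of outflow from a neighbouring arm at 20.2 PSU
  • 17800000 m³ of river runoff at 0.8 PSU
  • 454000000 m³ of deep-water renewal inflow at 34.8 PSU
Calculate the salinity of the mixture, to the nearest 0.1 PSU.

Conserving salt mass:
salt = 260,000,000×26.9 + 61,700,000×20.2 + 17,800,000×0.8 + 454,000,000×34.8 = 6,994,000,000 + 1,246,340,000 + 14,240,000 + 15,799,200,000 = 24,053,780,000
volume = 260,000,000 + 61,700,000 + 17,800,000 + 454,000,000 = 793,500,000 m³
S = 24,053,780,000 / 793,500,000 = 30.314 PSU

30.3 PSU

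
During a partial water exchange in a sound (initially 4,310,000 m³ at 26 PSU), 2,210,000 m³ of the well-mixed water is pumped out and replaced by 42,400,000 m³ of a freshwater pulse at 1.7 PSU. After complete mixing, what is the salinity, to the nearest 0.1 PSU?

2.8 PSU

Remaining after removal: 2,100,000 m³ at 26 PSU (salt = 54,600,000)
After addition: salt = 54,600,000 + 42,400,000×1.7 = 126,680,000; volume = 44,500,000 m³
S = 126,680,000 / 44,500,000 = 2.8467 PSU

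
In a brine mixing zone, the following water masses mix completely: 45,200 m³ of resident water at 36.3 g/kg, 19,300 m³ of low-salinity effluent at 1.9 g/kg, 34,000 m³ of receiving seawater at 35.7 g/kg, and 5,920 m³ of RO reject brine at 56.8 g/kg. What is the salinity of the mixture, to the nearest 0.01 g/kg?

30.91 g/kg

Salt balance:
salt = 45,200×36.3 + 19,300×1.9 + 34,000×35.7 + 5,920×56.8 = 1,640,760 + 36,670 + 1,213,800 + 336,256 = 3,227,486
volume = 45,200 + 19,300 + 34,000 + 5,920 = 104,420 m³
S = 3,227,486 / 104,420 = 30.9087 g/kg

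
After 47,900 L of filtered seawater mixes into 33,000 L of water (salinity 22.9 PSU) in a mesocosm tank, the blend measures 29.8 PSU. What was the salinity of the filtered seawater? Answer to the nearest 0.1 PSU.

34.6 PSU

Salt balance: 33,000×22.9 + 47,900×S = 80,900×29.8
755,700 + 47,900·S = 2,410,820
S = (2,410,820 − 755,700) / 47,900 = 34.5537 PSU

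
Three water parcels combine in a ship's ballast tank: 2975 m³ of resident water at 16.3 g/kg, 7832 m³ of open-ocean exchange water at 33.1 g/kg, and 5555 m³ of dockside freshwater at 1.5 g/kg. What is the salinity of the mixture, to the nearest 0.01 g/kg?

Weighted by volume,
salt = 2,975×16.3 + 7,832×33.1 + 5,555×1.5 = 48,492.5 + 259,239.2 + 8,332.5 = 316,064.2
volume = 2,975 + 7,832 + 5,555 = 16,362 m³
S = 316,064.2 / 16,362 = 19.317 g/kg

19.32 g/kg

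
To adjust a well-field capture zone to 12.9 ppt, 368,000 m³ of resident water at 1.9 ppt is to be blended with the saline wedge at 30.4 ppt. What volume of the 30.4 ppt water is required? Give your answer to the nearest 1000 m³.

231000 m³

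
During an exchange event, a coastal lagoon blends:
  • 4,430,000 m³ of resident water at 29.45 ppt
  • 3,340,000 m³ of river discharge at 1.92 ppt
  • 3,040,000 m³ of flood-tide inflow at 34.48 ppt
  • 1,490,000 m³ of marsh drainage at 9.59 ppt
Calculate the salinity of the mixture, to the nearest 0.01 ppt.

Weighted by volume,
salt = 4,430,000×29.45 + 3,340,000×1.92 + 3,040,000×34.48 + 1,490,000×9.59 = 130,463,500 + 6,412,800 + 104,819,200 + 14,289,100 = 255,984,600
volume = 4,430,000 + 3,340,000 + 3,040,000 + 1,490,000 = 12,300,000 m³
S = 255,984,600 / 12,300,000 = 20.8118 ppt

20.81 ppt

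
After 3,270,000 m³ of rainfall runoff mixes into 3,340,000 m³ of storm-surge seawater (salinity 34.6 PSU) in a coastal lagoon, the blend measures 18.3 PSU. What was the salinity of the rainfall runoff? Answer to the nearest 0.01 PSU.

Salt balance: 3,340,000×34.6 + 3,270,000×S = 6,610,000×18.3
115,564,000 + 3,270,000·S = 120,963,000
S = (120,963,000 − 115,564,000) / 3,270,000 = 1.6511 PSU

1.65 PSU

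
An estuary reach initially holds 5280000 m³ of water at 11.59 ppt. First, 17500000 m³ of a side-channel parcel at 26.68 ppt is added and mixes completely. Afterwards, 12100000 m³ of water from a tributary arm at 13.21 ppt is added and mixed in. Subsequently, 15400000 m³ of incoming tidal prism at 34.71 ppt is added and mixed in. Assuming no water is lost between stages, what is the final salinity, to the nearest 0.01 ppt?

24.31 ppt

Weighted by volume,
Initial salt = 5,280,000×11.59 = 61,195,200
After stage 1: salt = 61,195,200 + 17,500,000×26.68 = 528,095,200; volume = 22,780,000 m³; S = 23.182 ppt
After stage 2: salt = 528,095,200 + 12,100,000×13.21 = 687,936,200; volume = 34,880,000 m³; S = 19.723 ppt
After stage 3: salt = 687,936,200 + 15,400,000×34.71 = 1,222,470,200; volume = 50,280,000 m³
S = 1,222,470,200 / 50,280,000 = 24.3132 ppt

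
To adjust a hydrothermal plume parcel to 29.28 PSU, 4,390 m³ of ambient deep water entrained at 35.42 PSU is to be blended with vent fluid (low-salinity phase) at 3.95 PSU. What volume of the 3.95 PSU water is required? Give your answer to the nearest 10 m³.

1060 m³

Salt balance: 4,390×35.42 + V×3.95 = (4,390+V)×29.28
155,493.8 + 3.95V = 128,539.2 + 29.28V
26,954.6 = 25.33V
V = 1,064.14 m³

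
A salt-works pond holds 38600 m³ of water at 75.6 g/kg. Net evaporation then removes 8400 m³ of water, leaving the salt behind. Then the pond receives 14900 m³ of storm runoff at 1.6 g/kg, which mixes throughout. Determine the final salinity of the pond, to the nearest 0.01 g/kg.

65.23 g/kg

After evaporation: salt = 38,600×75.6 = 2,918,160; volume = 38,600 − 8,400 = 30,200 m³
After mixing: salt = 2,918,160 + 14,900×1.6 = 2,942,000; volume = 30,200 + 14,900 = 45,100 m³
S = 2,942,000 / 45,100 = 65.2328 g/kg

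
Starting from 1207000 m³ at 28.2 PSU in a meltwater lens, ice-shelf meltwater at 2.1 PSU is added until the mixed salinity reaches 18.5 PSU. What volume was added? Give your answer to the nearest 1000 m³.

714000 m³

Salt balance: 1,207,000×28.2 + V×2.1 = (1,207,000+V)×18.5
34,037,400 + 2.1V = 22,329,500 + 18.5V
11,707,900 = 16.4V
V = 713,896.34 m³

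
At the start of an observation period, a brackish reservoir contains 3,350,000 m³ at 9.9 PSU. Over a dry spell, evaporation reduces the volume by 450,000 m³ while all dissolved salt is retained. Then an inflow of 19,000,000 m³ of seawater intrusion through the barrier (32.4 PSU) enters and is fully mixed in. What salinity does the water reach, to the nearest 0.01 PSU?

After evaporation: salt = 3,350,000×9.9 = 33,165,000; volume = 3,350,000 − 450,000 = 2,900,000 m³
After mixing: salt = 33,165,000 + 19,000,000×32.4 = 648,765,000; volume = 2,900,000 + 19,000,000 = 21,900,000 m³
S = 648,765,000 / 21,900,000 = 29.624 PSU

29.62 PSU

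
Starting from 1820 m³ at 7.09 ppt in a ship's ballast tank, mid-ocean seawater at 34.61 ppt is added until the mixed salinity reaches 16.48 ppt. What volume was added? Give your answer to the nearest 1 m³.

Salt balance: 1,820×7.09 + V×34.61 = (1,820+V)×16.48
12,903.8 + 34.61V = 29,993.6 + 16.48V
17,089.8 = 18.13V
V = 942.63 m³

943 m³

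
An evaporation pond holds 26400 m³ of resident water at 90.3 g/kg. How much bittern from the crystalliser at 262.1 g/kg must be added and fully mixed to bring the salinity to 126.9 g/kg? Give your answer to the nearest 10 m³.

Salt balance: 26,400×90.3 + V×262.1 = (26,400+V)×126.9
2,383,920 + 262.1V = 3,350,160 + 126.9V
966,240 = 135.2V
V = 7,146.75 m³

7150 m³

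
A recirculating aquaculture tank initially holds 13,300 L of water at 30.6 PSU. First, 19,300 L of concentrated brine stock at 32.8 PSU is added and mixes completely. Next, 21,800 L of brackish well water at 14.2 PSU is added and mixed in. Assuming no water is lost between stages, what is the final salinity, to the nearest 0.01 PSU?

24.81 PSU

Total salt / total volume:
Initial salt = 13,300×30.6 = 406,980
After stage 1: salt = 406,980 + 19,300×32.8 = 1,040,020; volume = 32,600 L; S = 31.902 PSU
After stage 2: salt = 1,040,020 + 21,800×14.2 = 1,349,580; volume = 54,400 L
S = 1,349,580 / 54,400 = 24.8085 PSU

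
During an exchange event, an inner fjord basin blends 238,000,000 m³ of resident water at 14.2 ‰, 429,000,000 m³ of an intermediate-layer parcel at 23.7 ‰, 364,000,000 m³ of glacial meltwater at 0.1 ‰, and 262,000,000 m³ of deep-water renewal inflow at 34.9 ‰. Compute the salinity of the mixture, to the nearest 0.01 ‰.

Total salt / total volume:
salt = 238,000,000×14.2 + 429,000,000×23.7 + 364,000,000×0.1 + 262,000,000×34.9 = 3,379,600,000 + 10,167,300,000 + 36,400,000 + 9,143,800,000 = 22,727,100,000
volume = 238,000,000 + 429,000,000 + 364,000,000 + 262,000,000 = 1,293,000,000 m³
S = 22,727,100,000 / 1,293,000,000 = 17.577 ‰

17.58 ‰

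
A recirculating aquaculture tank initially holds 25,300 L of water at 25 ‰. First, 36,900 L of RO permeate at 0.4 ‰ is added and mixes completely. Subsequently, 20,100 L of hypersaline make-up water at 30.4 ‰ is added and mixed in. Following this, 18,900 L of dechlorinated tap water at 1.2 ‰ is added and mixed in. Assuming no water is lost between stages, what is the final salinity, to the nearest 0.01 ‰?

12.66 ‰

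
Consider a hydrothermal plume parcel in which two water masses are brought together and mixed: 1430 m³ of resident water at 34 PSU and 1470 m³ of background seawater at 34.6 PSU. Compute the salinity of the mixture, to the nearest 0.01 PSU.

Total salt / total volume:
salt = 1,430×34 + 1,470×34.6 = 48,620 + 50,862 = 99,482
volume = 1,430 + 1,470 = 2,900 m³
S = 99,482 / 2,900 = 34.3041 PSU

34.30 PSU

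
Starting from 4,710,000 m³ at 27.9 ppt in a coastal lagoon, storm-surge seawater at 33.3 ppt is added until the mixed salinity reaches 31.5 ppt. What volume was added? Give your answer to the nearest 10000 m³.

Salt balance: 4,710,000×27.9 + V×33.3 = (4,710,000+V)×31.5
131,409,000 + 33.3V = 148,365,000 + 31.5V
16,956,000 = 1.8V
V = 9,420,000 m³

9420000 m³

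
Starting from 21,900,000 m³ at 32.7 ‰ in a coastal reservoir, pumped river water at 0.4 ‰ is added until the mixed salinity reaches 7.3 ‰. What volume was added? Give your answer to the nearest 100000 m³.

Salt balance: 21,900,000×32.7 + V×0.4 = (21,900,000+V)×7.3
716,130,000 + 0.4V = 159,870,000 + 7.3V
556,260,000 = 6.9V
V = 80,617,391.3 m³

80600000 m³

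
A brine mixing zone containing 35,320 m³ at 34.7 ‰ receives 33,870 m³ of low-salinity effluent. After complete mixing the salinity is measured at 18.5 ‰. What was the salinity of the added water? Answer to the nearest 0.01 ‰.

Salt balance: 35,320×34.7 + 33,870×S = 69,190×18.5
1,225,604 + 33,870·S = 1,280,015
S = (1,280,015 − 1,225,604) / 33,870 = 1.6065 ‰

1.61 ‰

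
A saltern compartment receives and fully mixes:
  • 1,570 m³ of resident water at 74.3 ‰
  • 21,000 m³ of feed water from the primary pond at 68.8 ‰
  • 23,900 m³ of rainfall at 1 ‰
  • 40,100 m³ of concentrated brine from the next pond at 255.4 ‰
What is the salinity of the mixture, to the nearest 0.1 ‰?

Salt balance:
salt = 1,570×74.3 + 21,000×68.8 + 23,900×1 + 40,100×255.4 = 116,651 + 1,444,800 + 23,900 + 10,241,540 = 11,826,891
volume = 1,570 + 21,000 + 23,900 + 40,100 = 86,570 m³
S = 11,826,891 / 86,570 = 136.617 ‰

136.6 ‰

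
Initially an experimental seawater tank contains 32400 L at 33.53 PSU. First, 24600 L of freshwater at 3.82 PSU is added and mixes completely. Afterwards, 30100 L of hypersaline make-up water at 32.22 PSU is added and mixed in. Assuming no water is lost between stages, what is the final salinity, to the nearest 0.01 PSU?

24.69 PSU

Mass of salt is conserved:
Initial salt = 32,400×33.53 = 1,086,372
After stage 1: salt = 1,086,372 + 24,600×3.82 = 1,180,344; volume = 57,000 L; S = 20.708 PSU
After stage 2: salt = 1,180,344 + 30,100×32.22 = 2,150,166; volume = 87,100 L
S = 2,150,166 / 87,100 = 24.6862 PSU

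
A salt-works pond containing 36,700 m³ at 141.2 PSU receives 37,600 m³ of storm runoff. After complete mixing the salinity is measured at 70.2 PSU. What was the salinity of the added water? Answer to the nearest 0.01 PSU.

Salt balance: 36,700×141.2 + 37,600×S = 74,300×70.2
5,182,040 + 37,600·S = 5,215,860
S = (5,215,860 − 5,182,040) / 37,600 = 0.8995 PSU

0.90 PSU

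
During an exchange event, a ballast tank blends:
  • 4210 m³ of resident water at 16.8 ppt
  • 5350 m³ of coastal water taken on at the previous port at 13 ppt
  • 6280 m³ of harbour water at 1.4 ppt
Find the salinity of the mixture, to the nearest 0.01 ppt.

Salt balance:
salt = 4,210×16.8 + 5,350×13 + 6,280×1.4 = 70,728 + 69,550 + 8,792 = 149,070
volume = 4,210 + 5,350 + 6,280 = 15,840 m³
S = 149,070 / 15,840 = 9.411 ppt

9.41 ppt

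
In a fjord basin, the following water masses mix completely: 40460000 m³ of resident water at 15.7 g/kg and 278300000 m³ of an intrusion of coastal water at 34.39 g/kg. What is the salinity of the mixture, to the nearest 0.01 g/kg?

32.02 g/kg

By conservation of dissolved salt,
salt = 40,460,000×15.7 + 278,300,000×34.39 = 635,222,000 + 9,570,737,000 = 10,205,959,000
volume = 40,460,000 + 278,300,000 = 318,760,000 m³
S = 10,205,959,000 / 318,760,000 = 32.0177 g/kg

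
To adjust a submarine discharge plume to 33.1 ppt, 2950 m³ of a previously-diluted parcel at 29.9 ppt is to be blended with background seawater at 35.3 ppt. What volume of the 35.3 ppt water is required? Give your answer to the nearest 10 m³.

4290 m³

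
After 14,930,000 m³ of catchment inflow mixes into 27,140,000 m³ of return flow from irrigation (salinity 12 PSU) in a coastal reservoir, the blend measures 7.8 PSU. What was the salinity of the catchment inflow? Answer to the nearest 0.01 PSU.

Salt balance: 27,140,000×12 + 14,930,000×S = 42,070,000×7.8
325,680,000 + 14,930,000·S = 328,146,000
S = (328,146,000 − 325,680,000) / 14,930,000 = 0.1652 PSU

0.17 PSU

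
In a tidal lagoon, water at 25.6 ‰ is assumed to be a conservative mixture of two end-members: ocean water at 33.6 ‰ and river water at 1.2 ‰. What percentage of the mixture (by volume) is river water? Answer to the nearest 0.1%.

24.7%

Let f be the freshwater fraction. Salt balance per unit volume:
f×1.2 + (1−f)×33.6 = 25.6
f = (33.6 − 25.6) / (33.6 − 1.2) = 8/32.4 = 0.2469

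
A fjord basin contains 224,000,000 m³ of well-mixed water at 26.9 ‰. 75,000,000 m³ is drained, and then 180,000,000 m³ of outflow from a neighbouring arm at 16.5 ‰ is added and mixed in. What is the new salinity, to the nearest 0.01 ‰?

Remaining after removal: 149,000,000 m³ at 26.9 ‰ (salt = 4,008,100,000)
After addition: salt = 4,008,100,000 + 180,000,000×16.5 = 6,978,100,000; volume = 329,000,000 m³
S = 6,978,100,000 / 329,000,000 = 21.21 ‰

21.21 ‰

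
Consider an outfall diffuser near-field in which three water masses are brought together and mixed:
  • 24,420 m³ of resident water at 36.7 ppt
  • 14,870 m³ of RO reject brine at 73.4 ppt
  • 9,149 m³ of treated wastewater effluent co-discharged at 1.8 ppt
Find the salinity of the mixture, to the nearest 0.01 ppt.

41.37 ppt

By conservation of dissolved salt,
salt = 24,420×36.7 + 14,870×73.4 + 9,149×1.8 = 896,214 + 1,091,458 + 16,468.2 = 2,004,140.2
volume = 24,420 + 14,870 + 9,149 = 48,439 m³
S = 2,004,140.2 / 48,439 = 41.3745 ppt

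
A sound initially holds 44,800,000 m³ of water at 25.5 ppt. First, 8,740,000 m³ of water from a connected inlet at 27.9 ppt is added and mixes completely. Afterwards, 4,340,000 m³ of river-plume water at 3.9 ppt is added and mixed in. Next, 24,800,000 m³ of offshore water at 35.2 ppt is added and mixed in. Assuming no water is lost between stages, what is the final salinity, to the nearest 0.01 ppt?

Total salt / total volume:
Initial salt = 44,800,000×25.5 = 1,142,400,000
After stage 1: salt = 1,142,400,000 + 8,740,000×27.9 = 1,386,246,000; volume = 53,540,000 m³; S = 25.892 ppt
After stage 2: salt = 1,386,246,000 + 4,340,000×3.9 = 1,403,172,000; volume = 57,880,000 m³; S = 24.243 ppt
After stage 3: salt = 1,403,172,000 + 24,800,000×35.2 = 2,276,132,000; volume = 82,680,000 m³
S = 2,276,132,000 / 82,680,000 = 27.5294 ppt

27.53 ppt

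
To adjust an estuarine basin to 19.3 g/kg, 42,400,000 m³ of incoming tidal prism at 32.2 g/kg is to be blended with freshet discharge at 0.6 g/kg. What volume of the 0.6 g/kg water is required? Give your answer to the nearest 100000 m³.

29200000 m³

Salt balance: 42,400,000×32.2 + V×0.6 = (42,400,000+V)×19.3
1,365,280,000 + 0.6V = 818,320,000 + 19.3V
546,960,000 = 18.7V
V = 29,249,197.86 m³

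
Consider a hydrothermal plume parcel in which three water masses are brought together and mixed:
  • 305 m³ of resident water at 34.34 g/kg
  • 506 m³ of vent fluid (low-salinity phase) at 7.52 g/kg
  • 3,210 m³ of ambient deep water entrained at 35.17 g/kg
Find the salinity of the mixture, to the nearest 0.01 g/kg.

31.63 g/kg

Salt balance:
salt = 305×34.34 + 506×7.52 + 3,210×35.17 = 10,473.7 + 3,805.12 + 112,895.7 = 127,174.52
volume = 305 + 506 + 3,210 = 4,021 m³
S = 127,174.52 / 4,021 = 31.6276 g/kg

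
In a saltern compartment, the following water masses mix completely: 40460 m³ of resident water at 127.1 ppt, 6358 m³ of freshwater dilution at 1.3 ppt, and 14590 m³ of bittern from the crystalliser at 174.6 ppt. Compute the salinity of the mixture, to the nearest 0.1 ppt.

125.4 ppt

Total salt / total volume:
salt = 40,460×127.1 + 6,358×1.3 + 14,590×174.6 = 5,142,466 + 8,265.4 + 2,547,414 = 7,698,145.4
volume = 40,460 + 6,358 + 14,590 = 61,408 m³
S = 7,698,145.4 / 61,408 = 125.361 ppt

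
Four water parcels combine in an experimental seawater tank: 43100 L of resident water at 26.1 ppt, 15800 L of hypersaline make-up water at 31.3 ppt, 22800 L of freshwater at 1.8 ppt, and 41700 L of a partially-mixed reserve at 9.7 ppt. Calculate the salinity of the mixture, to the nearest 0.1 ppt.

16.7 ppt

Total salt / total volume:
salt = 43,100×26.1 + 15,800×31.3 + 22,800×1.8 + 41,700×9.7 = 1,124,910 + 494,540 + 41,040 + 404,490 = 2,064,980
volume = 43,100 + 15,800 + 22,800 + 41,700 = 123,400 L
S = 2,064,980 / 123,400 = 16.734 ppt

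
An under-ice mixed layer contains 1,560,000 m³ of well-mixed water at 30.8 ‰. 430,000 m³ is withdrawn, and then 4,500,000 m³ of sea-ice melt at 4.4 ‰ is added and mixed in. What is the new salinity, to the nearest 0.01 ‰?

9.70 ‰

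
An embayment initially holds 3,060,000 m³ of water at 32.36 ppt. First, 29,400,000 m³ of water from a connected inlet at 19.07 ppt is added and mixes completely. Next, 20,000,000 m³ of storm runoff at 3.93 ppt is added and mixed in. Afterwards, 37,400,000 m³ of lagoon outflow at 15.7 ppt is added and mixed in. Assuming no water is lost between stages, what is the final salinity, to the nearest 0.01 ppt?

Weighted by volume,
Initial salt = 3,060,000×32.36 = 99,021,600
After stage 1: salt = 99,021,600 + 29,400,000×19.07 = 659,679,600; volume = 32,460,000 m³; S = 20.323 ppt
After stage 2: salt = 659,679,600 + 20,000,000×3.93 = 738,279,600; volume = 52,460,000 m³; S = 14.073 ppt
After stage 3: salt = 738,279,600 + 37,400,000×15.7 = 1,325,459,600; volume = 89,860,000 m³
S = 1,325,459,600 / 89,860,000 = 14.7503 ppt

14.75 ppt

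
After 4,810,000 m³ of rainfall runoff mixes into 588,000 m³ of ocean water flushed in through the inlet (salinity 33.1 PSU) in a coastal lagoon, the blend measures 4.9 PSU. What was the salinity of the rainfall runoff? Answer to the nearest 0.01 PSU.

1.45 PSU

Salt balance: 588,000×33.1 + 4,810,000×S = 5,398,000×4.9
19,462,800 + 4,810,000·S = 26,450,200
S = (26,450,200 − 19,462,800) / 4,810,000 = 1.4527 PSU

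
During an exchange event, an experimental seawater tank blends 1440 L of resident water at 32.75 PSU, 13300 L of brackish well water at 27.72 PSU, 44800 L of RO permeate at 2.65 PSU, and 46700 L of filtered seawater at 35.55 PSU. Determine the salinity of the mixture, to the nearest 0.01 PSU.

20.66 PSU

Total salt / total volume:
salt = 1,440×32.75 + 13,300×27.72 + 44,800×2.65 + 46,700×35.55 = 47,160 + 368,676 + 118,720 + 1,660,185 = 2,194,741
volume = 1,440 + 13,300 + 44,800 + 46,700 = 106,240 L
S = 2,194,741 / 106,240 = 20.6583 PSU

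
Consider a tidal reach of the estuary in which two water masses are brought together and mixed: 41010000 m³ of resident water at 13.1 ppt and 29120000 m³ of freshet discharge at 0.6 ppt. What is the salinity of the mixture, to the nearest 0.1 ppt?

Mass of salt is conserved:
salt = 41,010,000×13.1 + 29,120,000×0.6 = 537,231,000 + 17,472,000 = 554,703,000
volume = 41,010,000 + 29,120,000 = 70,130,000 m³
S = 554,703,000 / 70,130,000 = 7.91 ppt

7.9 ppt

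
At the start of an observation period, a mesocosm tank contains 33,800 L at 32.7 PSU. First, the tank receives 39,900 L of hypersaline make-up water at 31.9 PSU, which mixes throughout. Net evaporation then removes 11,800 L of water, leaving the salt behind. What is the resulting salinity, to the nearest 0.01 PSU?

After mixing: salt = 33,800×32.7 + 39,900×31.9 = 2,378,070; volume = 73,700 L
After evaporation: salt unchanged = 2,378,070; volume = 73,700 − 11,800 = 61,900 L
S = 2,378,070 / 61,900 = 38.4179 PSU

38.42 PSU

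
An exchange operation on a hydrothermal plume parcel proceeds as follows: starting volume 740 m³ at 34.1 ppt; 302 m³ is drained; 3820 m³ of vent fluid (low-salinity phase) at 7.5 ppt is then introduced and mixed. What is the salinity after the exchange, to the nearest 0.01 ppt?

Remaining after removal: 438 m³ at 34.1 ppt (salt = 14,935.8)
After addition: salt = 14,935.8 + 3,820×7.5 = 43,585.8; volume = 4,258 m³
S = 43,585.8 / 4,258 = 10.2362 ppt

10.24 ppt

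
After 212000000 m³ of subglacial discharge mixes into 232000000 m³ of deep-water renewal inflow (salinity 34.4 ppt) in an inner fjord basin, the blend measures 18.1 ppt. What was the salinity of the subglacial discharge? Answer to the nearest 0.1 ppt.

Salt balance: 232,000,000×34.4 + 212,000,000×S = 444,000,000×18.1
7,980,800,000 + 212,000,000·S = 8,036,400,000
S = (8,036,400,000 − 7,980,800,000) / 212,000,000 = 0.2623 ppt

0.3 ppt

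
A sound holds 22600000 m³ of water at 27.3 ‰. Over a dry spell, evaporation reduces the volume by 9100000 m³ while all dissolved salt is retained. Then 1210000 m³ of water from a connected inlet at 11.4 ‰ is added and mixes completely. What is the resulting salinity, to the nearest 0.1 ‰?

After evaporation: salt = 22,600,000×27.3 = 616,980,000; volume = 22,600,000 − 9,100,000 = 13,500,000 m³
After mixing: salt = 616,980,000 + 1,210,000×11.4 = 630,774,000; volume = 13,500,000 + 1,210,000 = 14,710,000 m³
S = 630,774,000 / 14,710,000 = 42.8806 ‰

42.9 ‰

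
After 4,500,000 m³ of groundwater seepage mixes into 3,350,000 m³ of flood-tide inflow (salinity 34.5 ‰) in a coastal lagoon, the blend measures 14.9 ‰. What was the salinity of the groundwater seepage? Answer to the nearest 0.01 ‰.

0.31 ‰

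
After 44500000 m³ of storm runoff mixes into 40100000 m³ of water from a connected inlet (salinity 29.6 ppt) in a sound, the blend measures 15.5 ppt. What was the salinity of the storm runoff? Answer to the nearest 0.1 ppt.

2.8 ppt

Salt balance: 40,100,000×29.6 + 44,500,000×S = 84,600,000×15.5
1,186,960,000 + 44,500,000·S = 1,311,300,000
S = (1,311,300,000 − 1,186,960,000) / 44,500,000 = 2.7942 ppt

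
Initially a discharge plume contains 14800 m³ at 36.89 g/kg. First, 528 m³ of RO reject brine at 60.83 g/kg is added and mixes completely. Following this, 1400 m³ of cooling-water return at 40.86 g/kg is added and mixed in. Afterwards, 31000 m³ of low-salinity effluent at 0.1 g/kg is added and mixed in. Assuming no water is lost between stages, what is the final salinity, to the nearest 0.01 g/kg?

Total salt / total volume:
Initial salt = 14,800×36.89 = 545,972
After stage 1: salt = 545,972 + 528×60.83 = 578,090.24; volume = 15,328 m³; S = 37.715 g/kg
After stage 2: salt = 578,090.24 + 1,400×40.86 = 635,294.24; volume = 16,728 m³; S = 37.978 g/kg
After stage 3: salt = 635,294.24 + 31,000×0.1 = 638,394.24; volume = 47,728 m³
S = 638,394.24 / 47,728 = 13.3757 g/kg

13.38 g/kg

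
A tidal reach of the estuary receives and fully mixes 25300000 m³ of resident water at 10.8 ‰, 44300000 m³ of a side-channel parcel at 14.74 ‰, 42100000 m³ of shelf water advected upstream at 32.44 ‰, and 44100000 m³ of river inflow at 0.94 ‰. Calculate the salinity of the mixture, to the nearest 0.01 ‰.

Mass of salt is conserved:
salt = 25,300,000×10.8 + 44,300,000×14.74 + 42,100,000×32.44 + 44,100,000×0.94 = 273,240,000 + 652,982,000 + 1,365,724,000 + 41,454,000 = 2,333,400,000
volume = 25,300,000 + 44,300,000 + 42,100,000 + 44,100,000 = 155,800,000 m³
S = 2,333,400,000 / 155,800,000 = 14.9769 ‰

14.98 ‰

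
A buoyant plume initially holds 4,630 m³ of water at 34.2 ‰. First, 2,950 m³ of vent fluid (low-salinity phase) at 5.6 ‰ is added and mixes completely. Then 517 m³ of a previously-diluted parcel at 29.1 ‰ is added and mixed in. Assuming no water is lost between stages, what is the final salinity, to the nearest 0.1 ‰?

23.5 ‰

Salt balance:
Initial salt = 4,630×34.2 = 158,346
After stage 1: salt = 158,346 + 2,950×5.6 = 174,866; volume = 7,580 m³; S = 23.069 ‰
After stage 2: salt = 174,866 + 517×29.1 = 189,910.7; volume = 8,097 m³
S = 189,910.7 / 8,097 = 23.4545 ‰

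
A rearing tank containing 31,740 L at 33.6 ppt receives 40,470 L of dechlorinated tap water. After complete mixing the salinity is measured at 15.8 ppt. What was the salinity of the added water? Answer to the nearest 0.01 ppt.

Salt balance: 31,740×33.6 + 40,470×S = 72,210×15.8
1,066,464 + 40,470·S = 1,140,918
S = (1,140,918 − 1,066,464) / 40,470 = 1.8397 ppt

1.84 ppt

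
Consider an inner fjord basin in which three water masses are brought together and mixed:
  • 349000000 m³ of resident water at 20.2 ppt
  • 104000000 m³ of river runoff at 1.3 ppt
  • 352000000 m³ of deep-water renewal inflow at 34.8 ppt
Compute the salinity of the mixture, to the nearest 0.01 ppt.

Weighted by volume,
salt = 349,000,000×20.2 + 104,000,000×1.3 + 352,000,000×34.8 = 7,049,800,000 + 135,200,000 + 12,249,600,000 = 19,434,600,000
volume = 349,000,000 + 104,000,000 + 352,000,000 = 805,000,000 m³
S = 19,434,600,000 / 805,000,000 = 24.1424 ppt

24.14 ppt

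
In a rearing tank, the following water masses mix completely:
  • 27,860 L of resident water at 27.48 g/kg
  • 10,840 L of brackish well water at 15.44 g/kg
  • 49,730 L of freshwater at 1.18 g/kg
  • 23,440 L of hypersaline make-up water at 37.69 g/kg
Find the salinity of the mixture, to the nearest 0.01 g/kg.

Salt balance:
salt = 27,860×27.48 + 10,840×15.44 + 49,730×1.18 + 23,440×37.69 = 765,592.8 + 167,369.6 + 58,681.4 + 883,453.6 = 1,875,097.4
volume = 27,860 + 10,840 + 49,730 + 23,440 = 111,870 L
S = 1,875,097.4 / 111,870 = 16.7614 g/kg

16.76 g/kg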